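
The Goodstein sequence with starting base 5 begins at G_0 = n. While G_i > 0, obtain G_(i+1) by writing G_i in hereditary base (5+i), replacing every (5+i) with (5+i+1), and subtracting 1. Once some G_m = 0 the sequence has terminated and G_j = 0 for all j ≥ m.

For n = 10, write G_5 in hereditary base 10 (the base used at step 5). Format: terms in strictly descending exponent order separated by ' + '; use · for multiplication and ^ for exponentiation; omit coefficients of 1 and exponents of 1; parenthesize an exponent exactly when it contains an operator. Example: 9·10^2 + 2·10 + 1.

10 + 1

(0) 10|_5 = 2·5 ↦ 2·6|_6 = 12 ⇒ 11
(1) 11|_6 = 6 + 5 ↦ 7 + 5|_7 = 12 ⇒ 11
(2) 11|_7 = 7 + 4 ↦ 8 + 4|_8 = 12 ⇒ 11
(3) 11|_8 = 8 + 3 ↦ 9 + 3|_9 = 12 ⇒ 11
(4) 11|_9 = 9 + 2 ↦ 10 + 2|_10 = 12 ⇒ 11
(5) 11|_10 = 10 + 1 ↦ 11 + 1|_11 = 12 ⇒ 11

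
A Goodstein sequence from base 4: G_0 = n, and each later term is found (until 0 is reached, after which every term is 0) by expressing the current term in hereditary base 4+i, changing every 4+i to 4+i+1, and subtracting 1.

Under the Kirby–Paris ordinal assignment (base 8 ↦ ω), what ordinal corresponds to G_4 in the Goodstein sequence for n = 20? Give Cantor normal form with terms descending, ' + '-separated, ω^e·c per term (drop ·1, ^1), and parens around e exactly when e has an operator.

ω^2 + 1

i=0: 20 = 4^2 + 4 (b=4); 4→5: 5^2 + 5 = 30; 30−1 = 29
i=1: 29 = 5^2 + 4 (b=5); 5→6: 6^2 + 4 = 40; 40−1 = 39
i=2: 39 = 6^2 + 3 (b=6); 6→7: 7^2 + 3 = 52; 52−1 = 51
i=3: 51 = 7^2 + 2 (b=7); 7→8: 8^2 + 2 = 66; 66−1 = 65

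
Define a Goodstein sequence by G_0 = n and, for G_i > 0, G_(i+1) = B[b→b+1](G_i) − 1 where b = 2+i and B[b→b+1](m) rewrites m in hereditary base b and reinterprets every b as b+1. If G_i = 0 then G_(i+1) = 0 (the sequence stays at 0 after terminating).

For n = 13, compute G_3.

[0] 13 ≡ 2^(2 + 1) + 2^2 + 1 (base 2). Lift 3: 109. −1: 108.
[1] 108 ≡ 3^(3 + 1) + 3^3 (base 3). Lift 4: 1280. −1: 1279.
[2] 1279 ≡ 4^(4 + 1) + 3·4^3 + 3·4^2 + 3·4 + 3 (base 4). Lift 5: 16093. −1: 16092.
[3] 16092 ≡ 5^(5 + 1) + 3·5^3 + 3·5^2 + 3·5 + 2 (base 5). Lift 6: 280712. −1: 280711.

16092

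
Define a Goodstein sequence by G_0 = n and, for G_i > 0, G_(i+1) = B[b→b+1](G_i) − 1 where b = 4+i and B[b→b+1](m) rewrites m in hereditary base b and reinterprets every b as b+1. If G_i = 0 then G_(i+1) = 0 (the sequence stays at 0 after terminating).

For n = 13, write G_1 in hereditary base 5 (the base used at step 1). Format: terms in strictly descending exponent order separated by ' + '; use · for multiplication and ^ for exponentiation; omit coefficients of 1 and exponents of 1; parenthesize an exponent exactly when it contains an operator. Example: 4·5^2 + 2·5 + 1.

3·5

i=0: 13 = 3·4 + 1 (b=4); 4→5: 3·5 + 1 = 16; 16−1 = 15
i=1: 15 = 3·5 (b=5); 5→6: 3·6 = 18; 18−1 = 17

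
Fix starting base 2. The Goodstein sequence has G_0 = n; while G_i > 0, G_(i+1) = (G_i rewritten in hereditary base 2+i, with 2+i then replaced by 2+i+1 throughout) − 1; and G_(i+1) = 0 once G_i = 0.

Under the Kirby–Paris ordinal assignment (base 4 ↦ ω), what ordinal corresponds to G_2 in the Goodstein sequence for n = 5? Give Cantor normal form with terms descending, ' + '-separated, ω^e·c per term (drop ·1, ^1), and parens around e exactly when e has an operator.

(0) 5|_2 = 2^2 + 1 ↦ 3^3 + 1|_3 = 28 ⇒ 27
(1) 27|_3 = 3^3 ↦ 4^4|_4 = 256 ⇒ 255
(2) 255|_4 = 3·4^3 + 3·4^2 + 3·4 + 3 ↦ 3·5^3 + 3·5^2 + 3·5 + 3|_5 = 468 ⇒ 467

ω^3·3 + ω^2·3 + ω·3 + 3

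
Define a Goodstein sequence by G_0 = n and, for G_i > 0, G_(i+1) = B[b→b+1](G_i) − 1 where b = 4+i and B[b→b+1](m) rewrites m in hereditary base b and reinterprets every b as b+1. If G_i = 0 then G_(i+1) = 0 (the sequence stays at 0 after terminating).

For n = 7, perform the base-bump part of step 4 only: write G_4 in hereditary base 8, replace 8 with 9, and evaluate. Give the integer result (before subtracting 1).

(0) 7|_4 = 4 + 3 ↦ 5 + 3|_5 = 8 ⇒ 7
(1) 7|_5 = 5 + 2 ↦ 6 + 2|_6 = 8 ⇒ 7
(2) 7|_6 = 6 + 1 ↦ 7 + 1|_7 = 8 ⇒ 7
(3) 7|_7 = 7 ↦ 8|_8 = 8 ⇒ 7
(4) 7|_8 = 7 ↦ 7|_9 = 7 ⇒ 6

7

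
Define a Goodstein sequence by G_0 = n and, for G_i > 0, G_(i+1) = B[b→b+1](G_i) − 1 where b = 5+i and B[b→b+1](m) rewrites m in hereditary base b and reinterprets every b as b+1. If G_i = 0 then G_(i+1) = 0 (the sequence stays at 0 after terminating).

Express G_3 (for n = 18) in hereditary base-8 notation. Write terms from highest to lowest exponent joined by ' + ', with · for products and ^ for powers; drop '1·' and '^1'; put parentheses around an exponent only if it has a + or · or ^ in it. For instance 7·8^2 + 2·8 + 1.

base 5: 18 = 3·5 + 3; at 6: 3·6 + 3 = 21; next = 20
base 6: 20 = 3·6 + 2; at 7: 3·7 + 2 = 23; next = 22
base 7: 22 = 3·7 + 1; at 8: 3·8 + 1 = 25; next = 24
base 8: 24 = 3·8; at 9: 3·9 = 27; next = 26

3·8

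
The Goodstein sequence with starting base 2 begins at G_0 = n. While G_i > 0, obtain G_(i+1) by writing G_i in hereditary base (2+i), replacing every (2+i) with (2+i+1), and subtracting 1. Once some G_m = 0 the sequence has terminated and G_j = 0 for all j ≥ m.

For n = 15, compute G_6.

15 —HB2→ 2^(2 + 1) + 2^2 + 2 + 1 —bump→ 3^(3 + 1) + 3^3 + 3 + 1 = 112 —(−1)→ 111
111 —HB3→ 3^(3 + 1) + 3^3 + 3 —bump→ 4^(4 + 1) + 4^4 + 4 = 1284 —(−1)→ 1283
1283 —HB4→ 4^(4 + 1) + 4^4 + 3 —bump→ 5^(5 + 1) + 5^5 + 3 = 18753 —(−1)→ 18752
18752 —HB5→ 5^(5 + 1) + 5^5 + 2 —bump→ 6^(6 + 1) + 6^6 + 2 = 326594 —(−1)→ 326593
326593 —HB6→ 6^(6 + 1) + 6^6 + 1 —bump→ 7^(7 + 1) + 7^7 + 1 = 6588345 —(−1)→ 6588344
6588344 —HB7→ 7^(7 + 1) + 7^7 —bump→ 8^(8 + 1) + 8^8 = 150994944 —(−1)→ 150994943
150994943 —HB8→ 8^(8 + 1) + 7·8^7 + 7·8^6 + 7·8^5 + 7·8^4 + 7·8^3 + 7·8^2 + 7·8 + 7 —bump→ 9^(9 + 1) + 7·9^7 + 7·9^6 + 7·9^5 + 7·9^4 + 7·9^3 + 7·9^2 + 7·9 + 7 = 3524450281 —(−1)→ 3524450280

150994943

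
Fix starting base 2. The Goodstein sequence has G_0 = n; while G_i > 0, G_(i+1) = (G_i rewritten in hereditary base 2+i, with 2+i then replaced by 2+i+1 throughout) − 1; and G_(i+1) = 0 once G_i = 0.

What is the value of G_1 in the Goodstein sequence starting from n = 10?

step 0: 10 = 2^(2 + 1) + 2; sub 3 for 2: 3^(3 + 1) + 3; = 84; G_1 = 84−1 = 83
step 1: 83 = 3^(3 + 1) + 2; sub 4 for 3: 4^(4 + 1) + 2; = 1026; G_2 = 1026−1 = 1025

83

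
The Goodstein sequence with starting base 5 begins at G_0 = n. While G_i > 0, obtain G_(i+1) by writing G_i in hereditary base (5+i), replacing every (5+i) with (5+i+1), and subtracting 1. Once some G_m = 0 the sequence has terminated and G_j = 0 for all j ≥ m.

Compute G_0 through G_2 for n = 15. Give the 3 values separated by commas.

15 —HB5→ 3·5 —bump→ 3·6 = 18 —(−1)→ 17
17 —HB6→ 2·6 + 5 —bump→ 2·7 + 5 = 19 —(−1)→ 18

15, 17, 18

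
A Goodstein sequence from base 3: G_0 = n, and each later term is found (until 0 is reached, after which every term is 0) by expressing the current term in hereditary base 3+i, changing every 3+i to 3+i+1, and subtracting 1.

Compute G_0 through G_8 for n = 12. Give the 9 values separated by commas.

[0] 12 ≡ 3^2 + 3 (base 3). Lift 4: 20. −1: 19.
[1] 19 ≡ 4^2 + 3 (base 4). Lift 5: 28. −1: 27.
[2] 27 ≡ 5^2 + 2 (base 5). Lift 6: 38. −1: 37.
[3] 37 ≡ 6^2 + 1 (base 6). Lift 7: 50. −1: 49.
[4] 49 ≡ 7^2 (base 7). Lift 8: 64. −1: 63.
[5] 63 ≡ 7·8 + 7 (base 8). Lift 9: 70. −1: 69.
[6] 69 ≡ 7·9 + 6 (base 9). Lift 10: 76. −1: 75.
[7] 75 ≡ 7·10 + 5 (base 10). Lift 11: 82. −1: 81.

12, 19, 27, 37, 49, 63, 69, 75, 81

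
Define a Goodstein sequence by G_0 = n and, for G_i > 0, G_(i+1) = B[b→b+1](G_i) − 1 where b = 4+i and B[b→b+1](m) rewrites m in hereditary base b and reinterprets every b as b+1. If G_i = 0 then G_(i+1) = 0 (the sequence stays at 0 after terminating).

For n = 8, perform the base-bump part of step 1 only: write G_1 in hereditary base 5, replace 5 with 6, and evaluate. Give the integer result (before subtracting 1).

step 0: 8 = 2·4; sub 5 for 4: 2·5; = 10; G_1 = 10−1 = 9
step 1: 9 = 5 + 4; sub 6 for 5: 6 + 4; = 10; G_2 = 10−1 = 9

10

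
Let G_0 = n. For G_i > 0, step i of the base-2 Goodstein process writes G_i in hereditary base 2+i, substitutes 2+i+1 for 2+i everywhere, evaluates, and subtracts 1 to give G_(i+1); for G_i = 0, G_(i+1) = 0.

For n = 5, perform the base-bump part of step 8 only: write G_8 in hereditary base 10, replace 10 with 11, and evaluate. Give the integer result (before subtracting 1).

base 2: 5 = 2^2 + 1; at 3: 3^3 + 1 = 28; next = 27
base 3: 27 = 3^3; at 4: 4^4 = 256; next = 255
base 4: 255 = 3·4^3 + 3·4^2 + 3·4 + 3; at 5: 3·5^3 + 3·5^2 + 3·5 + 3 = 468; next = 467
base 5: 467 = 3·5^3 + 3·5^2 + 3·5 + 2; at 6: 3·6^3 + 3·6^2 + 3·6 + 2 = 776; next = 775
base 6: 775 = 3·6^3 + 3·6^2 + 3·6 + 1; at 7: 3·7^3 + 3·7^2 + 3·7 + 1 = 1198; next = 1197
base 7: 1197 = 3·7^3 + 3·7^2 + 3·7; at 8: 3·8^3 + 3·8^2 + 3·8 = 1752; next = 1751
base 8: 1751 = 3·8^3 + 3·8^2 + 2·8 + 7; at 9: 3·9^3 + 3·9^2 + 2·9 + 7 = 2455; next = 2454
base 9: 2454 = 3·9^3 + 3·9^2 + 2·9 + 6; at 10: 3·10^3 + 3·10^2 + 2·10 + 6 = 3326; next = 3325

4383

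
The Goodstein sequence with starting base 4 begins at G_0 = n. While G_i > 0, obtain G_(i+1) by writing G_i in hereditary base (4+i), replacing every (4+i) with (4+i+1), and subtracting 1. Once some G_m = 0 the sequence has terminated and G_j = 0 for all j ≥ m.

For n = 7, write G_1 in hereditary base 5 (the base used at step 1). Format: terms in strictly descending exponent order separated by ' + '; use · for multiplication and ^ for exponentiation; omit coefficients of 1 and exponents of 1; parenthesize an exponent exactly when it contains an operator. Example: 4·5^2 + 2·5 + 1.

5 + 2

G_0=7  [base 4] 4 + 3  →[4↦5]→  5 + 3 = 8  −1 ⇒ G_1=7
G_1=7  [base 5] 5 + 2  →[5↦6]→  6 + 2 = 8  −1 ⇒ G_2=7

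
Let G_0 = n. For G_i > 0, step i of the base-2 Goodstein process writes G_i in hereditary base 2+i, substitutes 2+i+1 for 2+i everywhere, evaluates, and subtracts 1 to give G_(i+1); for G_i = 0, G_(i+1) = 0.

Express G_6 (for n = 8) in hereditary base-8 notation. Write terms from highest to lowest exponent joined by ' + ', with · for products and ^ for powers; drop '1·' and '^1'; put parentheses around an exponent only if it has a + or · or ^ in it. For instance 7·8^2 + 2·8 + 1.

G_0 = 8. HB_2(8) = 2^(2 + 1). Bump = 81. G_1 = 80.
G_1 = 80. HB_3(80) = 2·3^3 + 2·3^2 + 2·3 + 2. Bump = 554. G_2 = 553.
G_2 = 553. HB_4(553) = 2·4^4 + 2·4^2 + 2·4 + 1. Bump = 6311. G_3 = 6310.
G_3 = 6310. HB_5(6310) = 2·5^5 + 2·5^2 + 2·5. Bump = 93396. G_4 = 93395.
G_4 = 93395. HB_6(93395) = 2·6^6 + 2·6^2 + 6 + 5. Bump = 1647196. G_5 = 1647195.
G_5 = 1647195. HB_7(1647195) = 2·7^7 + 2·7^2 + 7 + 4. Bump = 33554572. G_6 = 33554571.
G_6 = 33554571. HB_8(33554571) = 2·8^8 + 2·8^2 + 8 + 3. Bump = 774841152. G_7 = 774841151.

2·8^8 + 2·8^2 + 8 + 3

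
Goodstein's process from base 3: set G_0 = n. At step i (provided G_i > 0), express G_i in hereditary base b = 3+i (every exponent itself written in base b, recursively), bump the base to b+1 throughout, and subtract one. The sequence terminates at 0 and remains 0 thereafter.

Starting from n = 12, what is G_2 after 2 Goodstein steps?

27

[0] 12 ≡ 3^2 + 3 (base 3). Lift 4: 20. −1: 19.
[1] 19 ≡ 4^2 + 3 (base 4). Lift 5: 28. −1: 27.
[2] 27 ≡ 5^2 + 2 (base 5). Lift 6: 38. −1: 37.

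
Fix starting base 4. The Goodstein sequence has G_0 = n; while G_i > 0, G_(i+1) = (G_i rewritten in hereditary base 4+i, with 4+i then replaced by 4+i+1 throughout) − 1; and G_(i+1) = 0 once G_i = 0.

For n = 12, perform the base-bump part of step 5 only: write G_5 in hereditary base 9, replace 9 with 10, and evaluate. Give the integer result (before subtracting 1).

20

i=0: 12 = 3·4 (b=4); 4→5: 3·5 = 15; 15−1 = 14
i=1: 14 = 2·5 + 4 (b=5); 5→6: 2·6 + 4 = 16; 16−1 = 15
i=2: 15 = 2·6 + 3 (b=6); 6→7: 2·7 + 3 = 17; 17−1 = 16
i=3: 16 = 2·7 + 2 (b=7); 7→8: 2·8 + 2 = 18; 18−1 = 17
i=4: 17 = 2·8 + 1 (b=8); 8→9: 2·9 + 1 = 19; 19−1 = 18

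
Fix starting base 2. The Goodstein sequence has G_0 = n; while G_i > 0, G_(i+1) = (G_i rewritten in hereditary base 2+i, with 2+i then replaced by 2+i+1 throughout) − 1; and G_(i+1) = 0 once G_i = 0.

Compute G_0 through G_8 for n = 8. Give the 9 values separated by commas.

(0) 8|_2 = 2^(2 + 1) ↦ 3^(3 + 1)|_3 = 81 ⇒ 80
(1) 80|_3 = 2·3^3 + 2·3^2 + 2·3 + 2 ↦ 2·4^4 + 2·4^2 + 2·4 + 2|_4 = 554 ⇒ 553
(2) 553|_4 = 2·4^4 + 2·4^2 + 2·4 + 1 ↦ 2·5^5 + 2·5^2 + 2·5 + 1|_5 = 6311 ⇒ 6310
(3) 6310|_5 = 2·5^5 + 2·5^2 + 2·5 ↦ 2·6^6 + 2·6^2 + 2·6|_6 = 93396 ⇒ 93395
(4) 93395|_6 = 2·6^6 + 2·6^2 + 6 + 5 ↦ 2·7^7 + 2·7^2 + 7 + 5|_7 = 1647196 ⇒ 1647195
(5) 1647195|_7 = 2·7^7 + 2·7^2 + 7 + 4 ↦ 2·8^8 + 2·8^2 + 8 + 4|_8 = 33554572 ⇒ 33554571
(6) 33554571|_8 = 2·8^8 + 2·8^2 + 8 + 3 ↦ 2·9^9 + 2·9^2 + 9 + 3|_9 = 774841152 ⇒ 774841151
(7) 774841151|_9 = 2·9^9 + 2·9^2 + 9 + 2 ↦ 2·10^10 + 2·10^2 + 10 + 2|_10 = 20000000212 ⇒ 20000000211

8, 80, 553, 6310, 93395, 1647195, 33554571, 774841151, 20000000211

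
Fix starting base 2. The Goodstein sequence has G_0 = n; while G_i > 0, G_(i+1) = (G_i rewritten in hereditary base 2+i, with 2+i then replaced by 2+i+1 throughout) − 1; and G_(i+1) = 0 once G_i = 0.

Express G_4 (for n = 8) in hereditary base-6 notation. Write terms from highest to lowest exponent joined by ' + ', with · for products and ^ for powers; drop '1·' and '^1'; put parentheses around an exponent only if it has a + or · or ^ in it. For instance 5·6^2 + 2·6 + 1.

i=0: 8 = 2^(2 + 1) (b=2); 2→3: 3^(3 + 1) = 81; 81−1 = 80
i=1: 80 = 2·3^3 + 2·3^2 + 2·3 + 2 (b=3); 3→4: 2·4^4 + 2·4^2 + 2·4 + 2 = 554; 554−1 = 553
i=2: 553 = 2·4^4 + 2·4^2 + 2·4 + 1 (b=4); 4→5: 2·5^5 + 2·5^2 + 2·5 + 1 = 6311; 6311−1 = 6310
i=3: 6310 = 2·5^5 + 2·5^2 + 2·5 (b=5); 5→6: 2·6^6 + 2·6^2 + 2·6 = 93396; 93396−1 = 93395
i=4: 93395 = 2·6^6 + 2·6^2 + 6 + 5 (b=6); 6→7: 2·7^7 + 2·7^2 + 7 + 5 = 1647196; 1647196−1 = 1647195

2·6^6 + 2·6^2 + 6 + 5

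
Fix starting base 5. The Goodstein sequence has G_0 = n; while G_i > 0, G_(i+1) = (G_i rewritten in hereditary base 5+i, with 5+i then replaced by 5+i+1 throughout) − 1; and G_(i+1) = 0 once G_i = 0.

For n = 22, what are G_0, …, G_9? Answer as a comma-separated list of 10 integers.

22, 25, 28, 31, 33, 35, 37, 39, 41, 43

[0] 22 ≡ 4·5 + 2 (base 5). Lift 6: 26. −1: 25.
[1] 25 ≡ 4·6 + 1 (base 6). Lift 7: 29. −1: 28.
[2] 28 ≡ 4·7 (base 7). Lift 8: 32. −1: 31.
[3] 31 ≡ 3·8 + 7 (base 8). Lift 9: 34. −1: 33.
[4] 33 ≡ 3·9 + 6 (base 9). Lift 10: 36. −1: 35.
[5] 35 ≡ 3·10 + 5 (base 10). Lift 11: 38. −1: 37.
[6] 37 ≡ 3·11 + 4 (base 11). Lift 12: 40. −1: 39.
[7] 39 ≡ 3·12 + 3 (base 12). Lift 13: 42. −1: 41.
[8] 41 ≡ 3·13 + 2 (base 13). Lift 14: 44. −1: 43.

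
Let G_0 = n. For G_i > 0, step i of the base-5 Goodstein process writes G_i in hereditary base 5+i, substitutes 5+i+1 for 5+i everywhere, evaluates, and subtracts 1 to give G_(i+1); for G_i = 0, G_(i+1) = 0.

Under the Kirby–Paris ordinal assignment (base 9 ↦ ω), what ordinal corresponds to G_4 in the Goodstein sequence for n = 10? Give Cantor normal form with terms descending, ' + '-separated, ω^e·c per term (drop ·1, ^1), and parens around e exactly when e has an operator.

ω + 2

step 0: 10 = 2·5; sub 6 for 5: 2·6; = 12; G_1 = 12−1 = 11
step 1: 11 = 6 + 5; sub 7 for 6: 7 + 5; = 12; G_2 = 12−1 = 11
step 2: 11 = 7 + 4; sub 8 for 7: 8 + 4; = 12; G_3 = 12−1 = 11
step 3: 11 = 8 + 3; sub 9 for 8: 9 + 3; = 12; G_4 = 12−1 = 11
step 4: 11 = 9 + 2; sub 10 for 9: 10 + 2; = 12; G_5 = 12−1 = 11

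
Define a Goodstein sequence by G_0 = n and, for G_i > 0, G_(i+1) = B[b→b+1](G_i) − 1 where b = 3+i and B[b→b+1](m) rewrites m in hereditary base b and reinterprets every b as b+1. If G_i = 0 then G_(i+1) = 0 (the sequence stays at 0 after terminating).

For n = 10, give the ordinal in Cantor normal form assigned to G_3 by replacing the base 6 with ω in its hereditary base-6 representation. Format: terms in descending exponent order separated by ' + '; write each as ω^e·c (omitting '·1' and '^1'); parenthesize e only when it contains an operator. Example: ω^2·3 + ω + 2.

[0] 10 ≡ 3^2 + 1 (base 3). Lift 4: 17. −1: 16.
[1] 16 ≡ 4^2 (base 4). Lift 5: 25. −1: 24.
[2] 24 ≡ 4·5 + 4 (base 5). Lift 6: 28. −1: 27.
[3] 27 ≡ 4·6 + 3 (base 6). Lift 7: 31. −1: 30.

ω·4 + 3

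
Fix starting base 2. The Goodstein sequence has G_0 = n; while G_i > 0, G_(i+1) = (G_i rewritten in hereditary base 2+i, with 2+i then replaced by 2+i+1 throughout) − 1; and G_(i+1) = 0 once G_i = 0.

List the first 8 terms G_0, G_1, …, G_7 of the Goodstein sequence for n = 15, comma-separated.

15, 111, 1283, 18752, 326593, 6588344, 150994943, 3524450280

i=0: 15 = 2^(2 + 1) + 2^2 + 2 + 1 (b=2); 2→3: 3^(3 + 1) + 3^3 + 3 + 1 = 112; 112−1 = 111
i=1: 111 = 3^(3 + 1) + 3^3 + 3 (b=3); 3→4: 4^(4 + 1) + 4^4 + 4 = 1284; 1284−1 = 1283
i=2: 1283 = 4^(4 + 1) + 4^4 + 3 (b=4); 4→5: 5^(5 + 1) + 5^5 + 3 = 18753; 18753−1 = 18752
i=3: 18752 = 5^(5 + 1) + 5^5 + 2 (b=5); 5→6: 6^(6 + 1) + 6^6 + 2 = 326594; 326594−1 = 326593
i=4: 326593 = 6^(6 + 1) + 6^6 + 1 (b=6); 6→7: 7^(7 + 1) + 7^7 + 1 = 6588345; 6588345−1 = 6588344
i=5: 6588344 = 7^(7 + 1) + 7^7 (b=7); 7→8: 8^(8 + 1) + 8^8 = 150994944; 150994944−1 = 150994943
i=6: 150994943 = 8^(8 + 1) + 7·8^7 + 7·8^6 + 7·8^5 + 7·8^4 + 7·8^3 + 7·8^2 + 7·8 + 7 (b=8); 8→9: 9^(9 + 1) + 7·9^7 + 7·9^6 + 7·9^5 + 7·9^4 + 7·9^3 + 7·9^2 + 7·9 + 7 = 3524450281; 3524450281−1 = 3524450280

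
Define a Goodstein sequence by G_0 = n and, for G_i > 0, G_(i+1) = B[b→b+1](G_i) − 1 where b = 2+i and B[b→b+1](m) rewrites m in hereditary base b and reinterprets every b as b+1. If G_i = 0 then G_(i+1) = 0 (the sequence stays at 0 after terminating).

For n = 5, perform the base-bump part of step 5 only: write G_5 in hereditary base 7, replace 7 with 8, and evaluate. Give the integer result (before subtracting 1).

i=0: 5 = 2^2 + 1 (b=2); 2→3: 3^3 + 1 = 28; 28−1 = 27
i=1: 27 = 3^3 (b=3); 3→4: 4^4 = 256; 256−1 = 255
i=2: 255 = 3·4^3 + 3·4^2 + 3·4 + 3 (b=4); 4→5: 3·5^3 + 3·5^2 + 3·5 + 3 = 468; 468−1 = 467
i=3: 467 = 3·5^3 + 3·5^2 + 3·5 + 2 (b=5); 5→6: 3·6^3 + 3·6^2 + 3·6 + 2 = 776; 776−1 = 775
i=4: 775 = 3·6^3 + 3·6^2 + 3·6 + 1 (b=6); 6→7: 3·7^3 + 3·7^2 + 3·7 + 1 = 1198; 1198−1 = 1197
i=5: 1197 = 3·7^3 + 3·7^2 + 3·7 (b=7); 7→8: 3·8^3 + 3·8^2 + 3·8 = 1752; 1752−1 = 1751

1752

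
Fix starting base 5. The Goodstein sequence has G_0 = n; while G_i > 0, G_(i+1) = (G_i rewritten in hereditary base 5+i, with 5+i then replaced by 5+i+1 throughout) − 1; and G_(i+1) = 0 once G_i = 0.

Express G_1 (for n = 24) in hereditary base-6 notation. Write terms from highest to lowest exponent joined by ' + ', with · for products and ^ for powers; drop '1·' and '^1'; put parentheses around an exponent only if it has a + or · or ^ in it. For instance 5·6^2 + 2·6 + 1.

G_0=24  [base 5] 4·5 + 4  →[5↦6]→  4·6 + 4 = 28  −1 ⇒ G_1=27
G_1=27  [base 6] 4·6 + 3  →[6↦7]→  4·7 + 3 = 31  −1 ⇒ G_2=30

4·6 + 3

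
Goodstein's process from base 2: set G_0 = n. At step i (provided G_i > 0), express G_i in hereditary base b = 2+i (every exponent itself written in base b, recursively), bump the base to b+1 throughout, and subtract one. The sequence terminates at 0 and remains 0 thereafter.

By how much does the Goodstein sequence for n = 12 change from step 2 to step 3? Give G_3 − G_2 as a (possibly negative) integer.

12 —HB2→ 2^(2 + 1) + 2^2 —bump→ 3^(3 + 1) + 3^3 = 108 —(−1)→ 107
107 —HB3→ 3^(3 + 1) + 2·3^2 + 2·3 + 2 —bump→ 4^(4 + 1) + 2·4^2 + 2·4 + 2 = 1066 —(−1)→ 1065
1065 —HB4→ 4^(4 + 1) + 2·4^2 + 2·4 + 1 —bump→ 5^(5 + 1) + 2·5^2 + 2·5 + 1 = 15686 —(−1)→ 15685

14620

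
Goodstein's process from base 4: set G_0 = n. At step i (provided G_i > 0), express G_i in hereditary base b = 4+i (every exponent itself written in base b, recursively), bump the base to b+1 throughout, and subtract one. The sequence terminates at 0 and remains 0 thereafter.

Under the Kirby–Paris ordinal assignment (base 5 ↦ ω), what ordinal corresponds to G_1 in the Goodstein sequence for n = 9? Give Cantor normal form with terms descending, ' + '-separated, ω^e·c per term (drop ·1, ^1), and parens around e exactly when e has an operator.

ω·2

G_0 = 9. HB_4(9) = 2·4 + 1. Bump = 11. G_1 = 10.
G_1 = 10. HB_5(10) = 2·5. Bump = 12. G_2 = 11.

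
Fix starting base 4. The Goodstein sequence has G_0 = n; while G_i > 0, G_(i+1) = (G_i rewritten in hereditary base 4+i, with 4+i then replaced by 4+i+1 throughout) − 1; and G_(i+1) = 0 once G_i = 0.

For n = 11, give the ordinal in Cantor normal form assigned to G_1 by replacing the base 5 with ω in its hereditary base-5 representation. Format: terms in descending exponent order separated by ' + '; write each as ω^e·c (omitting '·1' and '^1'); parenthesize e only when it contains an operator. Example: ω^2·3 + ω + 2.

ω·2 + 2

step 0: 11 = 2·4 + 3; sub 5 for 4: 2·5 + 3; = 13; G_1 = 13−1 = 12
step 1: 12 = 2·5 + 2; sub 6 for 5: 2·6 + 2; = 14; G_2 = 14−1 = 13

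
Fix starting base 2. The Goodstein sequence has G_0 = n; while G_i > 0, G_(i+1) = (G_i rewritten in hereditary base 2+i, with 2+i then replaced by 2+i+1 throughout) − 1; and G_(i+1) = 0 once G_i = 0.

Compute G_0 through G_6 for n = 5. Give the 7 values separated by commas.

5 —HB2→ 2^2 + 1 —bump→ 3^3 + 1 = 28 —(−1)→ 27
27 —HB3→ 3^3 —bump→ 4^4 = 256 —(−1)→ 255
255 —HB4→ 3·4^3 + 3·4^2 + 3·4 + 3 —bump→ 3·5^3 + 3·5^2 + 3·5 + 3 = 468 —(−1)→ 467
467 —HB5→ 3·5^3 + 3·5^2 + 3·5 + 2 —bump→ 3·6^3 + 3·6^2 + 3·6 + 2 = 776 —(−1)→ 775
775 —HB6→ 3·6^3 + 3·6^2 + 3·6 + 1 —bump→ 3·7^3 + 3·7^2 + 3·7 + 1 = 1198 —(−1)→ 1197
1197 —HB7→ 3·7^3 + 3·7^2 + 3·7 —bump→ 3·8^3 + 3·8^2 + 3·8 = 1752 —(−1)→ 1751

5, 27, 255, 467, 775, 1197, 1751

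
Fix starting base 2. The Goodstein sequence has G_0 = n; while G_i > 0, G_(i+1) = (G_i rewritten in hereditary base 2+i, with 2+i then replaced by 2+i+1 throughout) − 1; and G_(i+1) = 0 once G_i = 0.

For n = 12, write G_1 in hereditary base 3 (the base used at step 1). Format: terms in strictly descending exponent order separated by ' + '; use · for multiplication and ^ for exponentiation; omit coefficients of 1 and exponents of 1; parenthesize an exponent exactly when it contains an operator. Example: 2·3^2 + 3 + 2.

G_0 = 12. HB_2(12) = 2^(2 + 1) + 2^2. Bump = 108. G_1 = 107.
G_1 = 107. HB_3(107) = 3^(3 + 1) + 2·3^2 + 2·3 + 2. Bump = 1066. G_2 = 1065.

3^(3 + 1) + 2·3^2 + 2·3 + 2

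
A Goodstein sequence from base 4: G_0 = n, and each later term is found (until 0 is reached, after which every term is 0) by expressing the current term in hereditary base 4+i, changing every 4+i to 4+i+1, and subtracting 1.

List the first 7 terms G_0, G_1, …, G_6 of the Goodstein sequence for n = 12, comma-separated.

12 —HB4→ 3·4 —bump→ 3·5 = 15 —(−1)→ 14
14 —HB5→ 2·5 + 4 —bump→ 2·6 + 4 = 16 —(−1)→ 15
15 —HB6→ 2·6 + 3 —bump→ 2·7 + 3 = 17 —(−1)→ 16
16 —HB7→ 2·7 + 2 —bump→ 2·8 + 2 = 18 —(−1)→ 17
17 —HB8→ 2·8 + 1 —bump→ 2·9 + 1 = 19 —(−1)→ 18
18 —HB9→ 2·9 —bump→ 2·10 = 20 —(−1)→ 19

12, 14, 15, 16, 17, 18, 19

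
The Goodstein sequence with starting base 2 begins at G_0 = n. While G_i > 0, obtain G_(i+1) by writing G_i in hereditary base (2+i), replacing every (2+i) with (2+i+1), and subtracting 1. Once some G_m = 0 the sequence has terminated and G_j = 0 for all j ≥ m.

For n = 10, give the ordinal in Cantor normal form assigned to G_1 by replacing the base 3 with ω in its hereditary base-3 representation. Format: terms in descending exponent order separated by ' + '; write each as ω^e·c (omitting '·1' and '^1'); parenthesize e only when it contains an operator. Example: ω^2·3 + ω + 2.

base 2: 10 = 2^(2 + 1) + 2; at 3: 3^(3 + 1) + 3 = 84; next = 83
base 3: 83 = 3^(3 + 1) + 2; at 4: 4^(4 + 1) + 2 = 1026; next = 1025

ω^(ω + 1) + 2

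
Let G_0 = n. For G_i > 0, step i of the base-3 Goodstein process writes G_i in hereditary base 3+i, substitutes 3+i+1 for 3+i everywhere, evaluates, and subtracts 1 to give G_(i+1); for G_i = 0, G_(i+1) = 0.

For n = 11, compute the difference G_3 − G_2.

base 3: 11 = 3^2 + 2; at 4: 4^2 + 2 = 18; next = 17
base 4: 17 = 4^2 + 1; at 5: 5^2 + 1 = 26; next = 25
base 5: 25 = 5^2; at 6: 6^2 = 36; next = 35

10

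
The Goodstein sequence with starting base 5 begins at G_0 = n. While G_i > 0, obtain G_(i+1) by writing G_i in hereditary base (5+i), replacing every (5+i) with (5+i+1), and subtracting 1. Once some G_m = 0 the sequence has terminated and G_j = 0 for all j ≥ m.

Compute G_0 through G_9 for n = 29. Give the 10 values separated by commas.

i=0: 29 = 5^2 + 4 (b=5); 5→6: 6^2 + 4 = 40; 40−1 = 39
i=1: 39 = 6^2 + 3 (b=6); 6→7: 7^2 + 3 = 52; 52−1 = 51
i=2: 51 = 7^2 + 2 (b=7); 7→8: 8^2 + 2 = 66; 66−1 = 65
i=3: 65 = 8^2 + 1 (b=8); 8→9: 9^2 + 1 = 82; 82−1 = 81
i=4: 81 = 9^2 (b=9); 9→10: 10^2 = 100; 100−1 = 99
i=5: 99 = 9·10 + 9 (b=10); 10→11: 9·11 + 9 = 108; 108−1 = 107
i=6: 107 = 9·11 + 8 (b=11); 11→12: 9·12 + 8 = 116; 116−1 = 115
i=7: 115 = 9·12 + 7 (b=12); 12→13: 9·13 + 7 = 124; 124−1 = 123
i=8: 123 = 9·13 + 6 (b=13); 13→14: 9·14 + 6 = 132; 132−1 = 131

29, 39, 51, 65, 81, 99, 107, 115, 123, 131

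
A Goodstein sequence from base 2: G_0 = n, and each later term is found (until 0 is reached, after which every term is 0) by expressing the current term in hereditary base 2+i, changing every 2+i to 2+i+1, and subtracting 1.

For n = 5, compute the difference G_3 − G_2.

212

step 0: 5 = 2^2 + 1; sub 3 for 2: 3^3 + 1; = 28; G_1 = 28−1 = 27
step 1: 27 = 3^3; sub 4 for 3: 4^4; = 256; G_2 = 256−1 = 255
step 2: 255 = 3·4^3 + 3·4^2 + 3·4 + 3; sub 5 for 4: 3·5^3 + 3·5^2 + 3·5 + 3; = 468; G_3 = 468−1 = 467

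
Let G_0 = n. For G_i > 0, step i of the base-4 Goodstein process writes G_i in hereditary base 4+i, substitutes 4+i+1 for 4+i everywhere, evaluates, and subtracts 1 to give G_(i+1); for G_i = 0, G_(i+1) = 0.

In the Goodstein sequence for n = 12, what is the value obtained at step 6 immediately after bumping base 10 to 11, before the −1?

12 —HB4→ 3·4 —bump→ 3·5 = 15 —(−1)→ 14
14 —HB5→ 2·5 + 4 —bump→ 2·6 + 4 = 16 —(−1)→ 15
15 —HB6→ 2·6 + 3 —bump→ 2·7 + 3 = 17 —(−1)→ 16
16 —HB7→ 2·7 + 2 —bump→ 2·8 + 2 = 18 —(−1)→ 17
17 —HB8→ 2·8 + 1 —bump→ 2·9 + 1 = 19 —(−1)→ 18
18 —HB9→ 2·9 —bump→ 2·10 = 20 —(−1)→ 19
19 —HB10→ 10 + 9 —bump→ 11 + 9 = 20 —(−1)→ 19

20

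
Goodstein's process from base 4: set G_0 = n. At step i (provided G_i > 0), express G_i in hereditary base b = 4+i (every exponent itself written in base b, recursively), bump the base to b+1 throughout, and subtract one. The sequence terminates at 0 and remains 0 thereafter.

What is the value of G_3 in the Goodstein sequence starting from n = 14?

20

14 —HB4→ 3·4 + 2 —bump→ 3·5 + 2 = 17 —(−1)→ 16
16 —HB5→ 3·5 + 1 —bump→ 3·6 + 1 = 19 —(−1)→ 18
18 —HB6→ 3·6 —bump→ 3·7 = 21 —(−1)→ 20
20 —HB7→ 2·7 + 6 —bump→ 2·8 + 6 = 22 —(−1)→ 21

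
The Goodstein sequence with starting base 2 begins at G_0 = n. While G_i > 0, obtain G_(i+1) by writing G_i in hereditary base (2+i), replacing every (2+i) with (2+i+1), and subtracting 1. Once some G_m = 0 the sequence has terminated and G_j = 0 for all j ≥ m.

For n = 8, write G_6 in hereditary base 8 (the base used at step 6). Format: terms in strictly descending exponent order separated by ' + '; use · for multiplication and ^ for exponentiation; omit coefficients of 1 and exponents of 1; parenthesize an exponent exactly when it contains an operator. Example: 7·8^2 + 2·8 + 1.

G_0=8  [base 2] 2^(2 + 1)  →[2↦3]→  3^(3 + 1) = 81  −1 ⇒ G_1=80
G_1=80  [base 3] 2·3^3 + 2·3^2 + 2·3 + 2  →[3↦4]→  2·4^4 + 2·4^2 + 2·4 + 2 = 554  −1 ⇒ G_2=553
G_2=553  [base 4] 2·4^4 + 2·4^2 + 2·4 + 1  →[4↦5]→  2·5^5 + 2·5^2 + 2·5 + 1 = 6311  −1 ⇒ G_3=6310
G_3=6310  [base 5] 2·5^5 + 2·5^2 + 2·5  →[5↦6]→  2·6^6 + 2·6^2 + 2·6 = 93396  −1 ⇒ G_4=93395
G_4=93395  [base 6] 2·6^6 + 2·6^2 + 6 + 5  →[6↦7]→  2·7^7 + 2·7^2 + 7 + 5 = 1647196  −1 ⇒ G_5=1647195
G_5=1647195  [base 7] 2·7^7 + 2·7^2 + 7 + 4  →[7↦8]→  2·8^8 + 2·8^2 + 8 + 4 = 33554572  −1 ⇒ G_6=33554571
G_6=33554571  [base 8] 2·8^8 + 2·8^2 + 8 + 3  →[8↦9]→  2·9^9 + 2·9^2 + 9 + 3 = 774841152  −1 ⇒ G_7=774841151

2·8^8 + 2·8^2 + 8 + 3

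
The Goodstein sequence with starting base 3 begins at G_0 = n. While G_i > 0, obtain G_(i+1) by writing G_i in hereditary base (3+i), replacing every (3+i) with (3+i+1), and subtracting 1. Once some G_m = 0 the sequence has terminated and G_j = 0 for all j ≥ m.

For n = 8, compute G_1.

9

(0) 8|_3 = 2·3 + 2 ↦ 2·4 + 2|_4 = 10 ⇒ 9
(1) 9|_4 = 2·4 + 1 ↦ 2·5 + 1|_5 = 11 ⇒ 10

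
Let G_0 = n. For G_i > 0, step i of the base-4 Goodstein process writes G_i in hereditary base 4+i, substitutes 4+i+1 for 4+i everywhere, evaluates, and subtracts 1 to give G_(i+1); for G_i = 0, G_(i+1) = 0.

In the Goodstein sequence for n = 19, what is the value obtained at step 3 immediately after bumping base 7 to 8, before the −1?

64

19 —HB4→ 4^2 + 3 —bump→ 5^2 + 3 = 28 —(−1)→ 27
27 —HB5→ 5^2 + 2 —bump→ 6^2 + 2 = 38 —(−1)→ 37
37 —HB6→ 6^2 + 1 —bump→ 7^2 + 1 = 50 —(−1)→ 49
49 —HB7→ 7^2 —bump→ 8^2 = 64 —(−1)→ 63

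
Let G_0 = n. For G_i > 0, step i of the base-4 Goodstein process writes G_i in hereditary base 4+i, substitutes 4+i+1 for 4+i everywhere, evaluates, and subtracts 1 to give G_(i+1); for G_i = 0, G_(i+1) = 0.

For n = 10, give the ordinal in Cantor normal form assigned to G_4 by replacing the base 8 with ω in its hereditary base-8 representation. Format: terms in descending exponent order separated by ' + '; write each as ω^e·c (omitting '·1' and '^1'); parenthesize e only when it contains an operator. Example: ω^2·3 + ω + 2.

i=0: 10 = 2·4 + 2 (b=4); 4→5: 2·5 + 2 = 12; 12−1 = 11
i=1: 11 = 2·5 + 1 (b=5); 5→6: 2·6 + 1 = 13; 13−1 = 12
i=2: 12 = 2·6 (b=6); 6→7: 2·7 = 14; 14−1 = 13
i=3: 13 = 7 + 6 (b=7); 7→8: 8 + 6 = 14; 14−1 = 13
i=4: 13 = 8 + 5 (b=8); 8→9: 9 + 5 = 14; 14−1 = 13

ω + 5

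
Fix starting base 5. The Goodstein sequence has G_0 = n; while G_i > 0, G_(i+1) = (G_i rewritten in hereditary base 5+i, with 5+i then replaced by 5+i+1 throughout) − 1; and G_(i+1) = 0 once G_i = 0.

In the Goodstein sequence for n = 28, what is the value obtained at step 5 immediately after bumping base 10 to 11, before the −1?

28 —HB5→ 5^2 + 3 —bump→ 6^2 + 3 = 39 —(−1)→ 38
38 —HB6→ 6^2 + 2 —bump→ 7^2 + 2 = 51 —(−1)→ 50
50 —HB7→ 7^2 + 1 —bump→ 8^2 + 1 = 65 —(−1)→ 64
64 —HB8→ 8^2 —bump→ 9^2 = 81 —(−1)→ 80
80 —HB9→ 8·9 + 8 —bump→ 8·10 + 8 = 88 —(−1)→ 87

95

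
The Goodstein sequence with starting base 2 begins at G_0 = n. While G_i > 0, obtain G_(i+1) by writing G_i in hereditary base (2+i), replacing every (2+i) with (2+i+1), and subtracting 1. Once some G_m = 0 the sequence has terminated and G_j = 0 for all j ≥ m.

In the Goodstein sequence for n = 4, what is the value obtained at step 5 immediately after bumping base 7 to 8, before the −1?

step 0: 4 = 2^2; sub 3 for 2: 3^3; = 27; G_1 = 27−1 = 26
step 1: 26 = 2·3^2 + 2·3 + 2; sub 4 for 3: 2·4^2 + 2·4 + 2; = 42; G_2 = 42−1 = 41
step 2: 41 = 2·4^2 + 2·4 + 1; sub 5 for 4: 2·5^2 + 2·5 + 1; = 61; G_3 = 61−1 = 60
step 3: 60 = 2·5^2 + 2·5; sub 6 for 5: 2·6^2 + 2·6; = 84; G_4 = 84−1 = 83
step 4: 83 = 2·6^2 + 6 + 5; sub 7 for 6: 2·7^2 + 7 + 5; = 110; G_5 = 110−1 = 109
step 5: 109 = 2·7^2 + 7 + 4; sub 8 for 7: 2·8^2 + 8 + 4; = 140; G_6 = 140−1 = 139

140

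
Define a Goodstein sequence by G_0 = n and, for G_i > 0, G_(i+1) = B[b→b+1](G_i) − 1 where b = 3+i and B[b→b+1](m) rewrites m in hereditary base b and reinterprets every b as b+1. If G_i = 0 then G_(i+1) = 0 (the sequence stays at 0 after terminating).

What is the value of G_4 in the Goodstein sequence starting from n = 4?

base 3: 4 = 3 + 1; at 4: 4 + 1 = 5; next = 4
base 4: 4 = 4; at 5: 5 = 5; next = 4
base 5: 4 = 4; at 6: 4 = 4; next = 3
base 6: 3 = 3; at 7: 3 = 3; next = 2
base 7: 2 = 2; at 8: 2 = 2; next = 1

2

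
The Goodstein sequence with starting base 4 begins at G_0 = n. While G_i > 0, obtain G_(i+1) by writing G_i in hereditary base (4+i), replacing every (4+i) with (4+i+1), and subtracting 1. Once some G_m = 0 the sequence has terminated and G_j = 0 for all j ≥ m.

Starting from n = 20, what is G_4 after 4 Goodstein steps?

65

20 —HB4→ 4^2 + 4 —bump→ 5^2 + 5 = 30 —(−1)→ 29
29 —HB5→ 5^2 + 4 —bump→ 6^2 + 4 = 40 —(−1)→ 39
39 —HB6→ 6^2 + 3 —bump→ 7^2 + 3 = 52 —(−1)→ 51
51 —HB7→ 7^2 + 2 —bump→ 8^2 + 2 = 66 —(−1)→ 65
65 —HB8→ 8^2 + 1 —bump→ 9^2 + 1 = 82 —(−1)→ 81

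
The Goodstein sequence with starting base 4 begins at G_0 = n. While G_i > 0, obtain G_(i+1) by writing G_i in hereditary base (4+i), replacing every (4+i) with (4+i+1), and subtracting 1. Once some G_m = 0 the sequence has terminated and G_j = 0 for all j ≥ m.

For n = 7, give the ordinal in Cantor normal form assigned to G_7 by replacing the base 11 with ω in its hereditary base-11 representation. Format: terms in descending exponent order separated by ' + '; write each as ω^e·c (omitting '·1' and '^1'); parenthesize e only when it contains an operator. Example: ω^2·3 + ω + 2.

4

[0] 7 ≡ 4 + 3 (base 4). Lift 5: 8. −1: 7.
[1] 7 ≡ 5 + 2 (base 5). Lift 6: 8. −1: 7.
[2] 7 ≡ 6 + 1 (base 6). Lift 7: 8. −1: 7.
[3] 7 ≡ 7 (base 7). Lift 8: 8. −1: 7.
[4] 7 ≡ 7 (base 8). Lift 9: 7. −1: 6.
[5] 6 ≡ 6 (base 9). Lift 10: 6. −1: 5.
[6] 5 ≡ 5 (base 10). Lift 11: 5. −1: 4.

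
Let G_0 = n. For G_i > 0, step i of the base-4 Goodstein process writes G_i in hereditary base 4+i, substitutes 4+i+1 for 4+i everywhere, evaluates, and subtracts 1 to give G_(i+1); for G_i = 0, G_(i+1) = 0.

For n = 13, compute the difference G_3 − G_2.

1

13 —HB4→ 3·4 + 1 —bump→ 3·5 + 1 = 16 —(−1)→ 15
15 —HB5→ 3·5 —bump→ 3·6 = 18 —(−1)→ 17
17 —HB6→ 2·6 + 5 —bump→ 2·7 + 5 = 19 —(−1)→ 18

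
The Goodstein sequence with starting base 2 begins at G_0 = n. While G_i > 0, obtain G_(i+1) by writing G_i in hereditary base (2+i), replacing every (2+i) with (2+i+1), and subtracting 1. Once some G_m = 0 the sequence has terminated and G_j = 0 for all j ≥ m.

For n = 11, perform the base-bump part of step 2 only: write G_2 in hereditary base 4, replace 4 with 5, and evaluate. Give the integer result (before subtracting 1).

(0) 11|_2 = 2^(2 + 1) + 2 + 1 ↦ 3^(3 + 1) + 3 + 1|_3 = 85 ⇒ 84
(1) 84|_3 = 3^(3 + 1) + 3 ↦ 4^(4 + 1) + 4|_4 = 1028 ⇒ 1027

15628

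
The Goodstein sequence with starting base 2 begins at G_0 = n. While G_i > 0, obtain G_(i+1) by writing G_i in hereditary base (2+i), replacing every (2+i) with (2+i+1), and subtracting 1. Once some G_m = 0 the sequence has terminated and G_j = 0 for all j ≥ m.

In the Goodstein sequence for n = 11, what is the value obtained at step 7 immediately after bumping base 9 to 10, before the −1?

[0] 11 ≡ 2^(2 + 1) + 2 + 1 (base 2). Lift 3: 85. −1: 84.
[1] 84 ≡ 3^(3 + 1) + 3 (base 3). Lift 4: 1028. −1: 1027.
[2] 1027 ≡ 4^(4 + 1) + 3 (base 4). Lift 5: 15628. −1: 15627.
[3] 15627 ≡ 5^(5 + 1) + 2 (base 5). Lift 6: 279938. −1: 279937.
[4] 279937 ≡ 6^(6 + 1) + 1 (base 6). Lift 7: 5764802. −1: 5764801.
[5] 5764801 ≡ 7^(7 + 1) (base 7). Lift 8: 134217728. −1: 134217727.
[6] 134217727 ≡ 7·8^8 + 7·8^7 + 7·8^6 + 7·8^5 + 7·8^4 + 7·8^3 + 7·8^2 + 7·8 + 7 (base 8). Lift 9: 2749609303. −1: 2749609302.

70077777776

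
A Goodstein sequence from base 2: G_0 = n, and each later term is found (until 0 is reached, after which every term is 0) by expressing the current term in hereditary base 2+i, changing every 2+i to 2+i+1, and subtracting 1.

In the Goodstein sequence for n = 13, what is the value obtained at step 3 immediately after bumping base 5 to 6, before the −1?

280712

(0) 13|_2 = 2^(2 + 1) + 2^2 + 1 ↦ 3^(3 + 1) + 3^3 + 1|_3 = 109 ⇒ 108
(1) 108|_3 = 3^(3 + 1) + 3^3 ↦ 4^(4 + 1) + 4^4|_4 = 1280 ⇒ 1279
(2) 1279|_4 = 4^(4 + 1) + 3·4^3 + 3·4^2 + 3·4 + 3 ↦ 5^(5 + 1) + 3·5^3 + 3·5^2 + 3·5 + 3|_5 = 16093 ⇒ 16092
(3) 16092|_5 = 5^(5 + 1) + 3·5^3 + 3·5^2 + 3·5 + 2 ↦ 6^(6 + 1) + 3·6^3 + 3·6^2 + 3·6 + 2|_6 = 280712 ⇒ 280711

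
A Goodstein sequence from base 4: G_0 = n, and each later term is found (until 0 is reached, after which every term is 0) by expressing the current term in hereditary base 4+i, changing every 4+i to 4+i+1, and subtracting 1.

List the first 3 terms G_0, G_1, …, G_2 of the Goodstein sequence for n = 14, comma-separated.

14 —HB4→ 3·4 + 2 —bump→ 3·5 + 2 = 17 —(−1)→ 16
16 —HB5→ 3·5 + 1 —bump→ 3·6 + 1 = 19 —(−1)→ 18

14, 16, 18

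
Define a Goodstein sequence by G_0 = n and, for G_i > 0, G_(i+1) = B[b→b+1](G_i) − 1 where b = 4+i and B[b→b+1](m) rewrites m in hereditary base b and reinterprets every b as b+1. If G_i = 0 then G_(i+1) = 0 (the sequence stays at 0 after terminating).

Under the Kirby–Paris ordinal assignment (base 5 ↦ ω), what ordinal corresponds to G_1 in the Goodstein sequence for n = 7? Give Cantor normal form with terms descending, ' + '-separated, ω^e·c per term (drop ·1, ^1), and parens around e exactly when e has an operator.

step 0: 7 = 4 + 3; sub 5 for 4: 5 + 3; = 8; G_1 = 8−1 = 7
step 1: 7 = 5 + 2; sub 6 for 5: 6 + 2; = 8; G_2 = 8−1 = 7

ω + 2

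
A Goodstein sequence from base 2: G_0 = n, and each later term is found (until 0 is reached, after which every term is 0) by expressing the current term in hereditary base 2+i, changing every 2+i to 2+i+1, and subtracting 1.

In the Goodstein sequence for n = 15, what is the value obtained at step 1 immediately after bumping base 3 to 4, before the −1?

G_0 = 15. HB_2(15) = 2^(2 + 1) + 2^2 + 2 + 1. Bump = 112. G_1 = 111.
G_1 = 111. HB_3(111) = 3^(3 + 1) + 3^3 + 3. Bump = 1284. G_2 = 1283.

1284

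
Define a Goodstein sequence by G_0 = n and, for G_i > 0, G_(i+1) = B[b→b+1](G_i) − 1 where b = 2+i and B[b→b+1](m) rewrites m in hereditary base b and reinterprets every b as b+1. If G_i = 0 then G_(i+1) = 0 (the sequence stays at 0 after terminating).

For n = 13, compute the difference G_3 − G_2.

i=0: 13 = 2^(2 + 1) + 2^2 + 1 (b=2); 2→3: 3^(3 + 1) + 3^3 + 1 = 109; 109−1 = 108
i=1: 108 = 3^(3 + 1) + 3^3 (b=3); 3→4: 4^(4 + 1) + 4^4 = 1280; 1280−1 = 1279
i=2: 1279 = 4^(4 + 1) + 3·4^3 + 3·4^2 + 3·4 + 3 (b=4); 4→5: 5^(5 + 1) + 3·5^3 + 3·5^2 + 3·5 + 3 = 16093; 16093−1 = 16092

14813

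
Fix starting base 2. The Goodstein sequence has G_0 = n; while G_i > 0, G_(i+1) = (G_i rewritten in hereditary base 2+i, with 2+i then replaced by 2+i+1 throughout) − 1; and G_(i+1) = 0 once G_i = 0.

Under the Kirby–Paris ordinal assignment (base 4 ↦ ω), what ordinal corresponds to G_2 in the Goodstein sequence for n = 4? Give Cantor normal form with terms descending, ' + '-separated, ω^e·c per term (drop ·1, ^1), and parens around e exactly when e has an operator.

G_0 = 4. HB_2(4) = 2^2. Bump = 27. G_1 = 26.
G_1 = 26. HB_3(26) = 2·3^2 + 2·3 + 2. Bump = 42. G_2 = 41.
G_2 = 41. HB_4(41) = 2·4^2 + 2·4 + 1. Bump = 61. G_3 = 60.

ω^2·2 + ω·2 + 1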